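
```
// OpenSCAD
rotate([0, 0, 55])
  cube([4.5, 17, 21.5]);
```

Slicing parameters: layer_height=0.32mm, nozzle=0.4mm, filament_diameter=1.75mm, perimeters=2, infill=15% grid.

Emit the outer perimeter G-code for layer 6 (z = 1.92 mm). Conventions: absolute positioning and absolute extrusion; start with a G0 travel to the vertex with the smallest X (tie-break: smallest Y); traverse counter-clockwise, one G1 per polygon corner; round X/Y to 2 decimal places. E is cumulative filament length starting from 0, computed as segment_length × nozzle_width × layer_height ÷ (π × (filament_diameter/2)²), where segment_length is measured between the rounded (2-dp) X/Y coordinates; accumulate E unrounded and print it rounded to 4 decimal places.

G0 X-13.93 Y9.75 Z1.92
G1 X0.00 Y0.00 E0.9048
G1 X2.58 Y3.69 E1.1444
G1 X-11.34 Y13.44 E2.0489
G1 X-13.93 Y9.75 E2.2888

At z = 1.92 mm: the cube is present — its section is the full 4.5×17 rectangle; (rotated 55° about Z; rotation is an isometry so areas/perimeters/island counts are preserved). The outline is a single polygon with 4 vertices. Extrusion per mm of travel: 0.4 × 0.32 / (π × 0.875²) = 0.053216. Accumulating E over each segment gives final E = 2.2888.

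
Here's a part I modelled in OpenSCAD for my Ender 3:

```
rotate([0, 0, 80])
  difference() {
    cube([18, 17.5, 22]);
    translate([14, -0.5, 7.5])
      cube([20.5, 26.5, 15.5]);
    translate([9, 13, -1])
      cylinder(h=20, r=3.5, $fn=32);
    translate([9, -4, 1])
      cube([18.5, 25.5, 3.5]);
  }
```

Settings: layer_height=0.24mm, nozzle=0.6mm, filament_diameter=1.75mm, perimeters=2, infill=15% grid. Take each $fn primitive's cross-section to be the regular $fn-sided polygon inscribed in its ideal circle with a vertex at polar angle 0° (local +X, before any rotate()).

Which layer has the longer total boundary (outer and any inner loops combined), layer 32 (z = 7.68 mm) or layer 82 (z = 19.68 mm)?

Layer 32 (z = 7.68): the cube is present — its section is the full 18×17.5 rectangle (perimeter 71.00 mm); the cube at (14, -0.5) is present — its section is the full 20.5×26.5 rectangle (perimeter 94.00 mm); the r=3.5 cylinder at (9, 13) contributes a regular 32-gon of circumradius 3.5 (perimeter = 2·32·3.500·sin(180°/32) = 21.96 mm); the cube at (9, -4) does not reach this height (z outside [1, 4.5]); Taking the first minus the rest: starting from the 18×17.5 cube, the 20.5×26.5 cube at (14, -0.5) partially overlaps it — only the 70.00 mm² overlap (of its 543.25 mm²) is removed, clipping the outline; the r=3.5 cylinder at (9, 13) lies wholly inside it (removes its full 38.24 mm² and its 21.96 mm outline becomes a hole wall) — boundary (outer + 1 inner loop) = 84.96 mm; (whole slice rotated 80° about Z — lengths, areas and connectivity unchanged). So its perimeter = 84.96 mm. Layer 82 (z = 19.68): the cube (footprint 18×17.5) is included at this height (perimeter 71.00 mm); the 20.5×26.5 cube at (14, -0.5) contributes its full rectangle (perimeter 94.00 mm); the cylinder at (9, 13) does not reach this height (z outside [-1, 19]); the cube at (9, -4) is not intersected at this z (z outside [1, 4.5]); Subtracting the remaining from the first: starting from the 18×17.5 cube, the 20.5×26.5 cube at (14, -0.5) partially overlaps it — only the 70.00 mm² overlap (of its 543.25 mm²) is removed, clipping the outline — boundary = 63.00 mm; (rotated 80° about Z; rotation is an isometry so areas/perimeters/island counts are preserved). So its perimeter = 63.00 mm. Layer 32 is larger (84.96 vs 63.00 mm).

layer 32 (z = 7.68 mm)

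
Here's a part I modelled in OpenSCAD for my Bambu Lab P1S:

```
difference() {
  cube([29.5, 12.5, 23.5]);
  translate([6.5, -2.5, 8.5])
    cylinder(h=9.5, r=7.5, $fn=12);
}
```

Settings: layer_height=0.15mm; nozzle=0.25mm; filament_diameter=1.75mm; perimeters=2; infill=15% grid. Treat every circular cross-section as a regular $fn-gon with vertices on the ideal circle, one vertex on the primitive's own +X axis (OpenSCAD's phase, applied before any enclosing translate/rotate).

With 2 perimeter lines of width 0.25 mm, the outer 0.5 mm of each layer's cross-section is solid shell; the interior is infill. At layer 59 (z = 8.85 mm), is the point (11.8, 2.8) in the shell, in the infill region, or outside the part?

At z = 8.85 mm: the 29.5×12.5 cube contributes its full rectangle; the r=7.5 cylinder at (6.5, -2.5) contributes a regular 12-gon of circumradius 7.5; Taking the first minus the rest: starting from the 29.5×12.5 cube, the r=7.5 cylinder at (6.5, -2.5) partially overlaps it — only the 48.35 mm² overlap (of its 168.75 mm²) is removed, clipping the outline — 1 connected region. Overall, the cross-section is a single solid region. The nearest boundary edge runs (13.00, 1.25)→(10.25, 4.00); distance from the point to it = 0.25 mm. The point is inside the cross-section, 0.25 mm from the nearest boundary — within the 0.5 mm shell band (2 × 0.25).

shell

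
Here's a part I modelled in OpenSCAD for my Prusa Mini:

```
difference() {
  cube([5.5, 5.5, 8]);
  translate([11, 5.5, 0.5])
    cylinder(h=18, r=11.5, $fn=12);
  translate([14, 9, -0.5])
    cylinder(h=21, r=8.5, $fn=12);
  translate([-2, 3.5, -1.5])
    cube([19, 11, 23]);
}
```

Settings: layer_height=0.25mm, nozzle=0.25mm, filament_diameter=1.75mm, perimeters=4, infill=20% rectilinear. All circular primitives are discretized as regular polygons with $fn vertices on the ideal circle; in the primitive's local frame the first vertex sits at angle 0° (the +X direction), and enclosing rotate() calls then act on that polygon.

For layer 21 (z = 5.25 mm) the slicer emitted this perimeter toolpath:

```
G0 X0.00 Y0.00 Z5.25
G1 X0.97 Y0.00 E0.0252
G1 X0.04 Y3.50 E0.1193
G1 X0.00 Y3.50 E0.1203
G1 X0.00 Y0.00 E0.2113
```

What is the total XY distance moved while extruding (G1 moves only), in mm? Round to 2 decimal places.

Sum the Euclidean lengths of each G1 segment: total = 8.13 mm.

8.13 mm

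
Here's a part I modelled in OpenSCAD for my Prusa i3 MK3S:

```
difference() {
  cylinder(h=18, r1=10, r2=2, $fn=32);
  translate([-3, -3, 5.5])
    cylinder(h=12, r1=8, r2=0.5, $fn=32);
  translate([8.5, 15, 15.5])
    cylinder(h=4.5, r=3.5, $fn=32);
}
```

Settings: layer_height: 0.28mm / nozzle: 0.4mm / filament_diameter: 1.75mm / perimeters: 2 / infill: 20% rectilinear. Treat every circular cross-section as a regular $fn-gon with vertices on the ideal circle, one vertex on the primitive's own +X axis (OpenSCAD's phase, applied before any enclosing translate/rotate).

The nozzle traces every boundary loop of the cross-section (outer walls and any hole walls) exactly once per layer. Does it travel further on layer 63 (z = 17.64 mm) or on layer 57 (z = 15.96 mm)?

layer 57 (z = 15.96 mm)

Layer 63 (z = 17.64): the cone contributes a regular 32-gon of circumradius 2.160 (interpolated between r1=10 and r2=2 at t=0.980) (perimeter = 2·32·2.160·sin(180°/32) = 13.55 mm); the cone at (-3, -3) is absent (z outside [5.5, 17.5]); the cylinder at (8.5, 15): section is a regular 32-gon, circumradius r=3.5 (perimeter = 2·32·3.500·sin(180°/32) = 21.96 mm); After the difference (first − rest): starting from the cone, the r=3.5 cylinder at (8.5, 15) misses the remaining region (no effect) — boundary = 13.55 mm. So its perimeter = 13.55 mm. Layer 57 (z = 15.96): the cone: at t=0.887 of its height the radius interpolates to r₁+(r₂−r₁)t = 2.907, giving a regular 32-gon of that circumradius (perimeter = 2·32·2.907·sin(180°/32) = 18.23 mm); the cone at (-3, -3) contributes a regular 32-gon of circumradius 1.462 (interpolated between r1=8 and r2=0.5 at t=0.872) (perimeter = 2·32·1.462·sin(180°/32) = 9.17 mm); the r=3.5 cylinder at (8.5, 15) contributes a regular 32-gon of circumradius 3.5 (perimeter = 2·32·3.500·sin(180°/32) = 21.96 mm); After the difference (first − rest): starting from the cone, the cone at (-3, -3) partially overlaps it — only the 0.07 mm² overlap (of its 6.68 mm²) is removed, clipping the outline; the r=3.5 cylinder at (8.5, 15) misses the remaining region (no effect) — boundary = 18.25 mm. So its perimeter = 18.25 mm. Layer 57 is larger (18.25 vs 13.55 mm).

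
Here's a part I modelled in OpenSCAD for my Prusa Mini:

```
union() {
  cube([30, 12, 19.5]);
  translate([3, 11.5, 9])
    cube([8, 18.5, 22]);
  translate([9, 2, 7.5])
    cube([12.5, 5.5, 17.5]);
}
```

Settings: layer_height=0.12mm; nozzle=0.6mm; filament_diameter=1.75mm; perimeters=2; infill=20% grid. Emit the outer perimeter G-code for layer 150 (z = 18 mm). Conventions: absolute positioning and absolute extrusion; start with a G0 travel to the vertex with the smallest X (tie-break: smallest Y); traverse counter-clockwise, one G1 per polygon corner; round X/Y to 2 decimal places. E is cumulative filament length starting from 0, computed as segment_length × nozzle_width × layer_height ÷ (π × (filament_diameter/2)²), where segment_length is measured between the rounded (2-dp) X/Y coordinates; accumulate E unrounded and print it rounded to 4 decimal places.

G0 X0.00 Y0.00 Z18.00
G1 X30.00 Y0.00 E0.8980
G1 X30.00 Y12.00 E1.2572
G1 X11.00 Y12.00 E1.8260
G1 X11.00 Y30.00 E2.3648
G1 X3.00 Y30.00 E2.6043
G1 X3.00 Y12.00 E3.1431
G1 X0.00 Y12.00 E3.2329
G1 X0.00 Y0.00 E3.5921

At z = 18 mm: the 30×12 cube contributes its full rectangle; the cube at (3, 11.5) is present — its section is the full 8×18.5 rectangle; the cube at (9, 2) (footprint 12.5×5.5) is included at this height; Merging all regions: the regions partially overlap (shared area 72.75 mm²), so overlapping operands fuse into one piece — 1 connected region. The outline is a single polygon with 8 vertices. Extrusion per mm of travel: 0.6 × 0.12 / (π × 0.875²) = 0.029934. Accumulating E over each segment gives final E = 3.5921.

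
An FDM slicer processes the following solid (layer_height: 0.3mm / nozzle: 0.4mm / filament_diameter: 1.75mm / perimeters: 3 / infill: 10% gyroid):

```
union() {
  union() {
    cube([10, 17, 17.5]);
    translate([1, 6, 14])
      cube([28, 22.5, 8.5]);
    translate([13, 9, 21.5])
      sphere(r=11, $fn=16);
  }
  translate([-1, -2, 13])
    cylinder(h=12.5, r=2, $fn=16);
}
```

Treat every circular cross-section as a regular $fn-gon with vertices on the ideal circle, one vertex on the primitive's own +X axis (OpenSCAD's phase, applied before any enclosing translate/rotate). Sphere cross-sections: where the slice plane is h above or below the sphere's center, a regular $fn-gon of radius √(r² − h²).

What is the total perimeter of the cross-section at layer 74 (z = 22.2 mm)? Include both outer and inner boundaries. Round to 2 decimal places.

At z = 22.2 mm: the cube is absent (z outside [0, 17.5]); the cube at (1, 6) (footprint 28×22.5) is included at this height (perimeter 101.00 mm); the r=11 sphere at (13, 9) slices to a regular 16-gon of circumradius 10.978 (√(r²−h²) with h=0.7 from center) (perimeter = 2·16·10.978·sin(180°/16) = 68.53 mm); Merging all regions: the regions partially overlap (shared area 248.54 mm²), so the edge portions inside another operand are dropped and the merged outline is re-measured after clipping — boundary = 108.39 mm; the r=2 cylinder at (-1, -2) contributes a regular 16-gon of circumradius 2 (perimeter = 2·16·2.000·sin(180°/16) = 12.49 mm); Taking the union: the 2 present regions are separate (no shared area or edge), so areas and boundary lengths simply add and each stays a separate island — boundary = 120.87 mm. Overall, the cross-section has 2 separate islands. Total boundary length (outer) = 120.87 mm.

120.87 mm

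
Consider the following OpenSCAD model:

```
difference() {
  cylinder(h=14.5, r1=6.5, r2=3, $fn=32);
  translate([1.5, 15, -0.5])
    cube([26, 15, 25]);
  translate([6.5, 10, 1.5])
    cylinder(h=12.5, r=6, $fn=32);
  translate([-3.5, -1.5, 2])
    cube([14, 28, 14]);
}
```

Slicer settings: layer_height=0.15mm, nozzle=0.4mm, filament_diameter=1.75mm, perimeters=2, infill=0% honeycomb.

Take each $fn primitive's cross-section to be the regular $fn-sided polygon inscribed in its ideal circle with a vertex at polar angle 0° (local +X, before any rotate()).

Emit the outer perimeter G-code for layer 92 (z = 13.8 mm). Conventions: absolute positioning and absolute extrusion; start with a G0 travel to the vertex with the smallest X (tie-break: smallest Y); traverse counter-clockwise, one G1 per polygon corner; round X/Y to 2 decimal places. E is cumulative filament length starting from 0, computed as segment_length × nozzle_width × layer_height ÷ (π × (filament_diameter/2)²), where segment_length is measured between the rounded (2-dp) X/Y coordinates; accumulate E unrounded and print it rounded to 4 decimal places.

At z = 13.8 mm: the cone: at t=0.952 of its height the radius interpolates to r₁+(r₂−r₁)t = 3.169, giving a regular 32-gon of that circumradius; the 26×15 cube at (1.5, 15) contributes its full rectangle; the cylinder at (6.5, 10): section is a regular 32-gon, circumradius r=6; the cube at (-3.5, -1.5) (footprint 14×28) is included at this height; Taking the first minus the rest: starting from the cone, the 26×15 cube at (1.5, 15) misses the remaining region (no effect); the r=6 cylinder at (6.5, 10) misses the remaining region (no effect); the 14×28 cube at (-3.5, -1.5) partially overlaps it — only the 24.78 mm² overlap (of its 392.00 mm²) is removed, clipping the outline — 1 connected region. The outline is a single polygon with 13 vertices. Extrusion per mm of travel: 0.4 × 0.15 / (π × 0.875²) = 0.024945. Accumulating E over each segment gives final E = 0.3077.

G0 X-2.77 Y-1.50 Z13.80
G1 X-2.63 Y-1.76 E0.0074
G1 X-2.24 Y-2.24 E0.0228
G1 X-1.76 Y-2.63 E0.0382
G1 X-1.21 Y-2.93 E0.0538
G1 X-0.62 Y-3.11 E0.0692
G1 X0.00 Y-3.17 E0.0848
G1 X0.62 Y-3.11 E0.1003
G1 X1.21 Y-2.93 E0.1157
G1 X1.76 Y-2.63 E0.1313
G1 X2.24 Y-2.24 E0.1468
G1 X2.63 Y-1.76 E0.1622
G1 X2.77 Y-1.50 E0.1696
G1 X-2.77 Y-1.50 E0.3077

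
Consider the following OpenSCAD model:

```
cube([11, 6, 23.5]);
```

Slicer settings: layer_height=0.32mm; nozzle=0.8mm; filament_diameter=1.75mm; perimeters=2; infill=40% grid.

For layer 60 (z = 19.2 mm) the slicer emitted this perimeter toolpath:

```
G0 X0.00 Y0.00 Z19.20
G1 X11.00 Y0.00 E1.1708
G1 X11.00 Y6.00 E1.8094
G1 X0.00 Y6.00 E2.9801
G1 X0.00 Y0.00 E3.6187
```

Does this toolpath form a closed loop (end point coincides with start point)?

Start point (G0): (0.00, 0.00). End point (last G1): the path returns to the start — closed.

yes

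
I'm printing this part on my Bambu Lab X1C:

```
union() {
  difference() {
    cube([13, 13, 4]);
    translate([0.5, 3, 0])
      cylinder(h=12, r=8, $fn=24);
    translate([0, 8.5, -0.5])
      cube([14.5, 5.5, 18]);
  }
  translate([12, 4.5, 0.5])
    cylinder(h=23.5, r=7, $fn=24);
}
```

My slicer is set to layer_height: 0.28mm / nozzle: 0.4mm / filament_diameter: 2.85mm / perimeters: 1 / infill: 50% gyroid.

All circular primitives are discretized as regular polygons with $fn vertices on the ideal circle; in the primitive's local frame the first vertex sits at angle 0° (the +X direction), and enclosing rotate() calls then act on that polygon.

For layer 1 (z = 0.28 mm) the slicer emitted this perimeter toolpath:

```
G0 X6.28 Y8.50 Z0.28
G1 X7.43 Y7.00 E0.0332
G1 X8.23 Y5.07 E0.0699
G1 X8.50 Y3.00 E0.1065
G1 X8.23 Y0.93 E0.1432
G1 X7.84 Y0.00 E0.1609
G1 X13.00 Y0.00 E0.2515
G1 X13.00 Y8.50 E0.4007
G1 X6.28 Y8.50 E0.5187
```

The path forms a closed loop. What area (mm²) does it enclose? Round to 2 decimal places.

43.00 mm²

Apply the shoelace formula to the sequence of (X, Y) vertices; enclosed area = 43.00 mm².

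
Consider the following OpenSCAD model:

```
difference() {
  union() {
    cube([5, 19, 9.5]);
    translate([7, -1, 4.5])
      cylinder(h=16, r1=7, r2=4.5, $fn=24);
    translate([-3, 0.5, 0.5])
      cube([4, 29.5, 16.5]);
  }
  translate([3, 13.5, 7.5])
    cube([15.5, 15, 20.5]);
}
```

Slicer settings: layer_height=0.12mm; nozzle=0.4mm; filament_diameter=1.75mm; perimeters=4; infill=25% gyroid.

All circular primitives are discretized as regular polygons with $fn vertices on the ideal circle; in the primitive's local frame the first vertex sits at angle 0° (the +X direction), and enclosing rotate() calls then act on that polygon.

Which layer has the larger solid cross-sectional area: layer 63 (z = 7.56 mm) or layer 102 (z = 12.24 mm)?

Layer 63 (z = 7.56): the 5×19 cube contributes its full rectangle (area 95.00 mm²); the cone at (7, -1): at t=0.191 of its height the radius interpolates to r₁+(r₂−r₁)t = 6.522, giving a regular 24-gon of that circumradius (area = (24/2)·6.522²·sin(360°/24) = 132.11 mm²); the 4×29.5 cube at (-3, 0.5) contributes its full rectangle (area 118.00 mm²); Merging all regions: the regions partially overlap — summed areas 345.11 mm² minus the doubly-counted overlap 34.30 mm² gives 310.80 mm² — area = 310.80 mm²; the cube at (3, 13.5) is present — its section is the full 15.5×15 rectangle (area 232.50 mm²); Taking the first minus the rest: starting from the result so far (310.80 mm²), the 15.5×15 cube at (3, 13.5) partially overlaps it — only the 11.00 mm² overlap (of its 232.50 mm²) is removed, clipping the outline — area = 299.80 mm². So its area = 299.80 mm². Layer 102 (z = 12.24): the cube does not reach this height (z outside [0, 9.5]); the cone at (7, -1): at t=0.484 of its height the radius interpolates to r₁+(r₂−r₁)t = 5.791, giving a regular 24-gon of that circumradius (area = (24/2)·5.791²·sin(360°/24) = 104.14 mm²); the 4×29.5 cube at (-3, 0.5) contributes its full rectangle (area 118.00 mm²); Merging all regions: the 2 present regions are separate (no shared area or edge), so areas and boundary lengths simply add and each stays a separate island — area = 222.14 mm²; the cube at (3, 13.5) is present — its section is the full 15.5×15 rectangle (area 232.50 mm²); After the difference (first − rest): starting from the result so far (222.14 mm²), the 15.5×15 cube at (3, 13.5) misses the remaining region (no effect) — area = 222.14 mm². So its area = 222.14 mm². Layer 63 is larger (299.80 vs 222.14 mm²).

layer 63 (z = 7.56 mm)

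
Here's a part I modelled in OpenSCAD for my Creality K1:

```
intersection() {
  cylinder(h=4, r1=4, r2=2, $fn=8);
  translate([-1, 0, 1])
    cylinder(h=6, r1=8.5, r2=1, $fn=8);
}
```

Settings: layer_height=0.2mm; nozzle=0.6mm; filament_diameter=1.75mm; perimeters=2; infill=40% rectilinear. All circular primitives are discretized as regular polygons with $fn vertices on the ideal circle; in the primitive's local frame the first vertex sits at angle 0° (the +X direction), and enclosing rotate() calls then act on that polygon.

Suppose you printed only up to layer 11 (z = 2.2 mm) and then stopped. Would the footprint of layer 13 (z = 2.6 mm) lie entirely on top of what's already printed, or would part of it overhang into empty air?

Compare the two slices. At z = 2.2: the cone (r1=4→r2=2) has section circumradius 2.900 here — a regular 8-gon (area = (8/2)·2.900²·sin(360°/8) = 23.79 mm²); the cone at (-1, 0): at t=0.200 of its height the radius interpolates to r₁+(r₂−r₁)t = 7.000, giving a regular 8-gon of that circumradius (area = (8/2)·7.000²·sin(360°/8) = 138.59 mm²); Keeping only the common overlap: the cone lies inside the cone at (-1, 0), so it is kept whole — area = 23.79 mm². At z = 2.6: the cone: at t=0.650 of its height the radius interpolates to r₁+(r₂−r₁)t = 2.700, giving a regular 8-gon of that circumradius (area = (8/2)·2.700²·sin(360°/8) = 20.62 mm²); the cone at (-1, 0) (r1=8.5→r2=1) has section circumradius 6.500 here — a regular 8-gon (area = (8/2)·6.500²·sin(360°/8) = 119.50 mm²); After intersecting: the cone lies inside the cone at (-1, 0), so it is kept whole — area = 20.62 mm². Checking containment: the cross-section at z = 2.6 is a subset of the cross-section at z = 2.2.

entirely on top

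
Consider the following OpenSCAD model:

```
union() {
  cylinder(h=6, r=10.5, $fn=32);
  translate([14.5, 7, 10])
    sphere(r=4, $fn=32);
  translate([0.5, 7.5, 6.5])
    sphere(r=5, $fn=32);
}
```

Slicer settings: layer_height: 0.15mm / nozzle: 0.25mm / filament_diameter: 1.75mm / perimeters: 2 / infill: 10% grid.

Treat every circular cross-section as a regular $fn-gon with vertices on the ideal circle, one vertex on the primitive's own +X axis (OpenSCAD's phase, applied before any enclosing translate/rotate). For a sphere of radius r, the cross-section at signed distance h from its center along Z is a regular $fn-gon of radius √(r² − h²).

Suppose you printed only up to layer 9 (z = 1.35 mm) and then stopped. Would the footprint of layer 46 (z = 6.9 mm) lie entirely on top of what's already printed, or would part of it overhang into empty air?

part overhangs

Compare the two slices. At z = 1.35: the r=10.5 cylinder gives a regular 32-gon of circumradius 10.5 (constant along its height) (area = (32/2)·10.500²·sin(360°/32) = 344.14 mm²); the sphere at (14.5, 7) is absent (|z−center|=8.650 > r=4); the sphere at (0.5, 7.5) does not reach this height (|z−center|=5.150 > r=5); Merging all regions: only the r=10.5 cylinder is present, so the union is just that shape — area = 344.14 mm². At z = 6.9: the cylinder does not reach this height (z outside [0, 6]); the r=4 sphere at (14.5, 7) contributes a regular 32-gon of circumradius √(4²−3.1²) = 2.528 (area = (32/2)·2.528²·sin(360°/32) = 19.95 mm²); the r=5 sphere at (0.5, 7.5) contributes a regular 32-gon of circumradius √(5²−0.4²) = 4.984 (area = (32/2)·4.984²·sin(360°/32) = 77.54 mm²); Merging all regions: the 2 present regions are separate (no shared area or edge), so areas and boundary lengths simply add and each stays a separate island — area = 97.48 mm². Checking containment: at z = 6.9 the cross-section extends beyond the z = 1.35 cross-section by about 33.85 mm².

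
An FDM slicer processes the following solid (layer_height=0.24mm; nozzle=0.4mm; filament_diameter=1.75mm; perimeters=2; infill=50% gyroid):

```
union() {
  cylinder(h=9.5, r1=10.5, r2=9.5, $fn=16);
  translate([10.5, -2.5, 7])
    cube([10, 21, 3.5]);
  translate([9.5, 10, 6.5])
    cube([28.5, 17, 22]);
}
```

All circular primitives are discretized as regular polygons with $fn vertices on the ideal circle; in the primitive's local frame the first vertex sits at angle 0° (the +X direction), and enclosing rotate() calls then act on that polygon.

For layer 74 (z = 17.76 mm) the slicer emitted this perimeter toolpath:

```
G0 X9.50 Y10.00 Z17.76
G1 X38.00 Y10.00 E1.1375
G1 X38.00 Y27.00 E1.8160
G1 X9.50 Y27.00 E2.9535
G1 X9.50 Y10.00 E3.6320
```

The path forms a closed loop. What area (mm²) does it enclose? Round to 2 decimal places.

Apply the shoelace formula to the sequence of (X, Y) vertices; enclosed area = 484.50 mm².

484.50 mm²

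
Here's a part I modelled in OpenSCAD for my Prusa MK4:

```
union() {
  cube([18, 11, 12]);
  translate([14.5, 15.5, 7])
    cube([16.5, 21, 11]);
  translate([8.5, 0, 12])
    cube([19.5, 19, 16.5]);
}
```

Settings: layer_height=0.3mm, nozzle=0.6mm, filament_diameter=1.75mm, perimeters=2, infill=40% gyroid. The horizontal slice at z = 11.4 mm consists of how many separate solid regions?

At z = 11.4 mm: the cube (footprint 18×11) is included at this height; the 16.5×21 cube at (14.5, 15.5) contributes its full rectangle; the cube at (8.5, 0) is not intersected at this z (z outside [12, 28.5]); Taking the union: the 2 present regions are separate (no shared area or edge), so areas and boundary lengths simply add and each stays a separate island — 2 connected regions. The result has 2 disconnected regions.

2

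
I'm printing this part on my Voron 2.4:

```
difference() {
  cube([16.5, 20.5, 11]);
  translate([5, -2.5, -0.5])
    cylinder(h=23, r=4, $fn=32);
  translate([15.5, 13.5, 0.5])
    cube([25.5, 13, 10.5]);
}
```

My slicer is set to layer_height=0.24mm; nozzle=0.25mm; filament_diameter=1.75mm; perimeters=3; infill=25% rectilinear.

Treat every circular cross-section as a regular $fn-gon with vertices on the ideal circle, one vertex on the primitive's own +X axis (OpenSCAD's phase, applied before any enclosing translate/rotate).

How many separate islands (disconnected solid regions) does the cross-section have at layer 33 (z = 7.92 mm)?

At z = 7.92 mm: the cube (footprint 16.5×20.5) is included at this height; the r=4 cylinder at (5, -2.5) contributes a regular 32-gon of circumradius 4; the cube at (15.5, 13.5) (footprint 25.5×13) is included at this height; After the difference (first − rest): starting from the 16.5×20.5 cube, the r=4 cylinder at (5, -2.5) partially overlaps it — only the 6.43 mm² overlap (of its 49.94 mm²) is removed, clipping the outline; the 25.5×13 cube at (15.5, 13.5) partially overlaps it — only the 7.00 mm² overlap (of its 331.50 mm²) is removed, clipping the outline — 1 connected region. Overall, the cross-section is a single solid region. Island count = 1.

1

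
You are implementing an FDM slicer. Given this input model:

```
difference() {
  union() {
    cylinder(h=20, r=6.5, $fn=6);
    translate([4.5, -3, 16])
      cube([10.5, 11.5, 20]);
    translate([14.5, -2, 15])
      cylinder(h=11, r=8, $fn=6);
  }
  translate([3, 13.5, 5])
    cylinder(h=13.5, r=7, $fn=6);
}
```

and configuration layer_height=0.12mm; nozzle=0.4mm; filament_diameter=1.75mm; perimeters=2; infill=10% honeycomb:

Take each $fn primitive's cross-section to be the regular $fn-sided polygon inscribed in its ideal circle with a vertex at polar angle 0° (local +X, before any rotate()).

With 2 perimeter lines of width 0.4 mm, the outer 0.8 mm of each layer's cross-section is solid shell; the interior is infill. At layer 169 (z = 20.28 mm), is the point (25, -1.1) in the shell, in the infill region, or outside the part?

At z = 20.28 mm: the cylinder does not reach this height (z outside [0, 20]); the cube at (4.5, -3) (footprint 10.5×11.5) is included at this height; the r=8 cylinder at (14.5, -2) gives a regular 6-gon of circumradius 8 (constant along its height); Merging all regions: the regions partially overlap (shared area 53.24 mm²), so overlapping operands fuse into one piece — 1 connected region; the cylinder at (3, 13.5) is absent (z outside [5, 18.5]); Taking the first minus the rest: none of the subtracted shapes is present at this height, so the result so far is unchanged — 1 connected region. Overall, the cross-section is a single solid region. The nearest boundary edge runs (18.50, 4.93)→(22.50, -2.00); distance from the point to it = 2.66 mm. The point is not inside any of the regions above, so it lies outside the cross-section (2.66 mm from the nearest boundary).

outside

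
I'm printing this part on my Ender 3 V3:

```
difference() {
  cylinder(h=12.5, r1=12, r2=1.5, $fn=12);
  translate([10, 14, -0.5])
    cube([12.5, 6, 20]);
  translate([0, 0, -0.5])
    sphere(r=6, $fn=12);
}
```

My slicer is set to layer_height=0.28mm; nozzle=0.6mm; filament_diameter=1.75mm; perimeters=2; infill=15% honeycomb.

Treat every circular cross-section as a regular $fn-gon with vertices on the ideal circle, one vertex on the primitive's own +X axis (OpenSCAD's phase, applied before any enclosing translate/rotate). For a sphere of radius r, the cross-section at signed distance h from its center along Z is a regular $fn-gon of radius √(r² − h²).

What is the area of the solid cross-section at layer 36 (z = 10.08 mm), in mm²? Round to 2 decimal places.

At z = 10.08 mm: the cone (r1=12→r2=1.5) has section circumradius 3.533 here — a regular 12-gon (area = (12/2)·3.533²·sin(360°/12) = 37.44 mm²); the cube at (10, 14) (footprint 12.5×6) is included at this height (area 75.00 mm²); the sphere is not intersected at this z (|z−center|=10.580 > r=6); After the difference (first − rest): starting from the cone (37.44 mm²), the 12.5×6 cube at (10, 14) misses the remaining region (no effect) — area = 37.44 mm². Overall, the cross-section is a single solid region. Net area = 37.44 mm².

37.44 mm²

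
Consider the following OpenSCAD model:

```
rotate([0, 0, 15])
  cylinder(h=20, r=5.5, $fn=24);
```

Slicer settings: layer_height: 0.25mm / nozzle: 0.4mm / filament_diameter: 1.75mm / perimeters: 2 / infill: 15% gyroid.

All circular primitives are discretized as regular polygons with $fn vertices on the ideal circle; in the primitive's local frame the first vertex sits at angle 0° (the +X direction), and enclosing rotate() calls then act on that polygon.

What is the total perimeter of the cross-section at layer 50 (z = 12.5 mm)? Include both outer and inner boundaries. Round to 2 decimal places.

34.46 mm

At z = 12.5 mm: the cylinder: section is a regular 24-gon, circumradius r=5.5 (perimeter = 2·24·5.500·sin(180°/24) = 34.46 mm); (whole slice rotated 15° about Z — lengths, areas and connectivity unchanged). Overall, the cross-section is a single solid region. Total boundary length (outer) = 34.46 mm.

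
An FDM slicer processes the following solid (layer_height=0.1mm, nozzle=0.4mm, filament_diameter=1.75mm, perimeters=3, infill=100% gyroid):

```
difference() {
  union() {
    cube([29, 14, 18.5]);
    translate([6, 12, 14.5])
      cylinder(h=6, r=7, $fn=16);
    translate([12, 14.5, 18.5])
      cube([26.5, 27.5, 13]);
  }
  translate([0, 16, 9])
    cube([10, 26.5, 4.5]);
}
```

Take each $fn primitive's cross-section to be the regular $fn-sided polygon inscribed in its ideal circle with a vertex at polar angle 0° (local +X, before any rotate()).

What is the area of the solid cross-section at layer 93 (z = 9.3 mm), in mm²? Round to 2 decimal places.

406.00 mm²

At z = 9.3 mm: the cube is present — its section is the full 29×14 rectangle (area 406.00 mm²); the cylinder at (6, 12) is absent (z outside [14.5, 20.5]); the cube at (12, 14.5) is not intersected at this z (z outside [18.5, 31.5]); Combining (union): only the 29×14 cube is present, so the union is just that shape — area = 406.00 mm²; the 10×26.5 cube at (0, 16) contributes its full rectangle (area 265.00 mm²); After the difference (first − rest): starting from that combined region (406.00 mm²), the 10×26.5 cube at (0, 16) misses the remaining region (no effect) — area = 406.00 mm². Overall, the cross-section is a single solid region. Net area = 406.00 mm².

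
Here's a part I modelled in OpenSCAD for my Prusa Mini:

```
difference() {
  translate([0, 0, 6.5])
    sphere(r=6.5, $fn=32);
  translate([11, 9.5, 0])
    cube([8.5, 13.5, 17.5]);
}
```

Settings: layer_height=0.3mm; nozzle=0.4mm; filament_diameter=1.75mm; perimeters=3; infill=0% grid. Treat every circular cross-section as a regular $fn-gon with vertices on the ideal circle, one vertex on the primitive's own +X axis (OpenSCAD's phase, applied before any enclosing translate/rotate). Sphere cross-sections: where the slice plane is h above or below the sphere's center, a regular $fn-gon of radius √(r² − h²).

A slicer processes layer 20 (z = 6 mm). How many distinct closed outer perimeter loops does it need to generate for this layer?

At z = 6 mm: the r=6.5 sphere slices to a regular 32-gon of circumradius 6.481 (√(r²−h²) with h=0.5 from center); the cube at (11, 9.5) is present — its section is the full 8.5×13.5 rectangle; Taking the first minus the rest: starting from the r=6.5 sphere, the 8.5×13.5 cube at (11, 9.5) misses the remaining region (no effect) — 1 connected region. The result has 1 disconnected region.

1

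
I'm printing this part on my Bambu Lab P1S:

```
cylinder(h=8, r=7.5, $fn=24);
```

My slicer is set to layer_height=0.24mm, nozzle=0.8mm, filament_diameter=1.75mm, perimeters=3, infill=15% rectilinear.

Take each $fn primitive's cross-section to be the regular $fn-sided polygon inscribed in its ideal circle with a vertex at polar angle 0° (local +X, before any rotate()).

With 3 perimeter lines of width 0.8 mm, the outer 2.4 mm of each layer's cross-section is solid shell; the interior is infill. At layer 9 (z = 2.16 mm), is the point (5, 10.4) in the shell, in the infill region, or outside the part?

outside

At z = 2.16 mm: the cylinder: section is a regular 24-gon, circumradius r=7.5. Overall, the cross-section is a single solid region. The nearest boundary edge runs (3.75, 6.50)→(1.94, 7.24); distance from the point to it = 4.09 mm. The point is not inside any of the regions above, so it lies outside the cross-section (4.09 mm from the nearest boundary).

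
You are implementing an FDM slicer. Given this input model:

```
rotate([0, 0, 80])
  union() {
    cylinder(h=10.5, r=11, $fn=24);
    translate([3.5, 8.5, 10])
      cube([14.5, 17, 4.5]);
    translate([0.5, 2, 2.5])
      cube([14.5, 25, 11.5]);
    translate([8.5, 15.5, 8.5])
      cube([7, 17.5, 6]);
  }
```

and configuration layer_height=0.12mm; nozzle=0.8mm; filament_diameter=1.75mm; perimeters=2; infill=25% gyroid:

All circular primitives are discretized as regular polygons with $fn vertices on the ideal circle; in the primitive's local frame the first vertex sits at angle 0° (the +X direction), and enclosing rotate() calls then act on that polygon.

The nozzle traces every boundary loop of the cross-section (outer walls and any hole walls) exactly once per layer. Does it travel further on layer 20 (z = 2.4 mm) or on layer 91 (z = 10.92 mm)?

Layer 20 (z = 2.4): the r=11 cylinder gives a regular 24-gon of circumradius 11 (constant along its height) (perimeter = 2·24·11.000·sin(180°/24) = 68.92 mm); the cube at (3.5, 8.5) is absent (z outside [10, 14.5]); the cube at (0.5, 2) does not reach this height (z outside [2.5, 14]); the cube at (8.5, 15.5) is not intersected at this z (z outside [8.5, 14.5]); Merging all regions: only the r=11 cylinder is present, so the union is just that shape — boundary = 68.92 mm; (whole slice rotated 80° about Z — lengths, areas and connectivity unchanged). So its perimeter = 68.92 mm. Layer 91 (z = 10.92): the cylinder is not intersected at this z (z outside [0, 10.5]); the 14.5×17 cube at (3.5, 8.5) contributes its full rectangle (perimeter 63.00 mm); the 14.5×25 cube at (0.5, 2) contributes its full rectangle (perimeter 79.00 mm); the cube at (8.5, 15.5) is present — its section is the full 7×17.5 rectangle (perimeter 49.00 mm); Merging all regions: the regions partially overlap (shared area 275.25 mm²), so the edge portions inside another operand are dropped and the merged outline is re-measured after clipping — boundary = 97.00 mm; (whole slice rotated 80° about Z — lengths, areas and connectivity unchanged). So its perimeter = 97.00 mm. Layer 91 is larger (97.00 vs 68.92 mm).

layer 91 (z = 10.92 mm)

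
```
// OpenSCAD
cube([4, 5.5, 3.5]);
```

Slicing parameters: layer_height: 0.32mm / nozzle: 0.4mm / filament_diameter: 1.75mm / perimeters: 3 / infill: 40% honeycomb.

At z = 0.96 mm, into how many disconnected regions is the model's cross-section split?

At z = 0.96 mm: the 4×5.5 cube contributes its full rectangle. The result has 1 disconnected region.

1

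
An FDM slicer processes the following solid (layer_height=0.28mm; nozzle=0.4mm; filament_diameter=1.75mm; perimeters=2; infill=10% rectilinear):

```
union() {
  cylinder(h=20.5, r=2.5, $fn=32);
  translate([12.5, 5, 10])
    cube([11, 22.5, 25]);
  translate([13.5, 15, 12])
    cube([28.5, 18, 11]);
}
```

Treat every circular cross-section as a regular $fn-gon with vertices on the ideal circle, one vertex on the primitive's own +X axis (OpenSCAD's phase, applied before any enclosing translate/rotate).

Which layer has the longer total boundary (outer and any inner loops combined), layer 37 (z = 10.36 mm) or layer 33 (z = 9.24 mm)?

Layer 37 (z = 10.36): the r=2.5 cylinder gives a regular 32-gon of circumradius 2.5 (constant along its height) (perimeter = 2·32·2.500·sin(180°/32) = 15.68 mm); the 11×22.5 cube at (12.5, 5) contributes its full rectangle (perimeter 67.00 mm); the cube at (13.5, 15) is absent (z outside [12, 23]); Merging all regions: the 2 present regions are separate (no shared area or edge), so areas and boundary lengths simply add and each stays a separate island — boundary = 82.68 mm. So its perimeter = 82.68 mm. Layer 33 (z = 9.24): the r=2.5 cylinder gives a regular 32-gon of circumradius 2.5 (constant along its height) (perimeter = 2·32·2.500·sin(180°/32) = 15.68 mm); the cube at (12.5, 5) is absent (z outside [10, 35]); the cube at (13.5, 15) does not reach this height (z outside [12, 23]); Merging all regions: only the r=2.5 cylinder is present, so the union is just that shape — boundary = 15.68 mm. So its perimeter = 15.68 mm. Layer 37 is larger (82.68 vs 15.68 mm).

layer 37 (z = 10.36 mm)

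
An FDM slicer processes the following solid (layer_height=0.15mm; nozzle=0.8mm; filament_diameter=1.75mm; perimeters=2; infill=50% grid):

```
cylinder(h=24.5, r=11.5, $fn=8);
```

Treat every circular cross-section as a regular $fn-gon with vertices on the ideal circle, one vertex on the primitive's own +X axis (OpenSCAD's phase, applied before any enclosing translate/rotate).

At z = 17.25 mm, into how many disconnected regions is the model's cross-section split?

1

At z = 17.25 mm: the r=11.5 cylinder contributes a regular 8-gon of circumradius 11.5. The result has 1 disconnected region.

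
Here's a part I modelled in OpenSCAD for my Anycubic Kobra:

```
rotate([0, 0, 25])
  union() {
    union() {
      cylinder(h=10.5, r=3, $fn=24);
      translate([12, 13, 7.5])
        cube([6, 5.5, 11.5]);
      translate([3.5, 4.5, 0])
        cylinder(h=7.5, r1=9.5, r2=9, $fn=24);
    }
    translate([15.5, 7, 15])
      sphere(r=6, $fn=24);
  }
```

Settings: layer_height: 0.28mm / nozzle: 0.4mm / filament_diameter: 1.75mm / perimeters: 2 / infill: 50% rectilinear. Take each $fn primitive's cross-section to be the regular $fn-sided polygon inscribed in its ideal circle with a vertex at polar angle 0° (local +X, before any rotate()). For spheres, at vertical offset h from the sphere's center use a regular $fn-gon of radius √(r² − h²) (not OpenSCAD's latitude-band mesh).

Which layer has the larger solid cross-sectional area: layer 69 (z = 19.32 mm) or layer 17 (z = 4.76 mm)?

layer 17 (z = 4.76 mm)

Layer 69 (z = 19.32): the cylinder does not reach this height (z outside [0, 10.5]); the cube at (12, 13) does not reach this height (z outside [7.5, 19]); the cone at (3.5, 4.5) does not reach this height (z outside [0, 7.5]); Merging all regions: nothing is present at this height; the r=6 sphere at (15.5, 7) contributes a regular 24-gon of circumradius √(6²−4.32²) = 4.164 (area = (24/2)·4.164²·sin(360°/24) = 53.85 mm²); Combining (union): only the r=6 sphere at (15.5, 7) is present, so the union is just that shape — area = 53.85 mm²; (rotated 25° about Z; rotation is an isometry so areas/perimeters/island counts are preserved). So its area = 53.85 mm². Layer 17 (z = 4.76): the r=3 cylinder gives a regular 24-gon of circumradius 3 (constant along its height) (area = (24/2)·3.000²·sin(360°/24) = 27.95 mm²); the cube at (12, 13) is absent (z outside [7.5, 19]); the cone at (3.5, 4.5): at t=0.635 of its height the radius interpolates to r₁+(r₂−r₁)t = 9.183, giving a regular 24-gon of that circumradius (area = (24/2)·9.183²·sin(360°/24) = 261.89 mm²); Combining (union): the r=3 cylinder lies entirely inside the cone at (3.5, 4.5), so the union is just the cone at (3.5, 4.5) — area = 261.89 mm²; the sphere at (15.5, 7) is not intersected at this z (|z−center|=10.240 > r=6); Combining (union): only that combined region is present, so the union is just that shape — area = 261.89 mm²; (rotated 25° about Z; rotation is an isometry so areas/perimeters/island counts are preserved). So its area = 261.89 mm². Layer 17 is larger (261.89 vs 53.85 mm²).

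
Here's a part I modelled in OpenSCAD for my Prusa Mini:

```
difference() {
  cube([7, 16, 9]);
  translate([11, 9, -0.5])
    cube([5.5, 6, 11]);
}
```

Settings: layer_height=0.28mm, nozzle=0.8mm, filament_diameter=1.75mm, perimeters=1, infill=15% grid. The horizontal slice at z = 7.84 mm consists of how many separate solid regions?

1

At z = 7.84 mm: the cube is present — its section is the full 7×16 rectangle; the cube at (11, 9) is present — its section is the full 5.5×6 rectangle; Taking the first minus the rest: starting from the 7×16 cube, the 5.5×6 cube at (11, 9) misses the remaining region (no effect) — 1 connected region. The result has 1 disconnected region.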